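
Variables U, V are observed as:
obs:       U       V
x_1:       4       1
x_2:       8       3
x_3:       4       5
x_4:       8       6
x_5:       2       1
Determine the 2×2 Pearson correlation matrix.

Step 1 — column means:
  mean(U) = (4 + 8 + 4 + 8 + 2) / 5 = 26/5 = 5.2
  mean(V) = (1 + 3 + 5 + 6 + 1) / 5 = 16/5 = 3.2

Step 2 — sample variances and covariances s[i,j] = (1/(n-1)) · Σ_k (x_{k,i} - mean_i) · (x_{k,j} - mean_j), with n-1 = 4:
  s[U,U] = ((-1.2)·(-1.2) + (2.8)·(2.8) + (-1.2)·(-1.2) + (2.8)·(2.8) + (-3.2)·(-3.2)) / 4 = 28.8/4 = 7.2
  s[U,V] = ((-1.2)·(-2.2) + (2.8)·(-0.2) + (-1.2)·(1.8) + (2.8)·(2.8) + (-3.2)·(-2.2)) / 4 = 14.8/4 = 3.7
  s[V,V] = ((-2.2)·(-2.2) + (-0.2)·(-0.2) + (1.8)·(1.8) + (2.8)·(2.8) + (-2.2)·(-2.2)) / 4 = 20.8/4 = 5.2
  Sample standard deviations s_i = √(s[i,i]):
  s(U) = √(7.2) = 2.6833
  s(V) = √(5.2) = 2.2804

Step 3 — r_{ij} = s_{ij} / (s_i · s_j):
  r[U,U] = 1 (diagonal).
  r[U,V] = 3.7 / (2.6833 · 2.2804) = 3.7 / 6.1188 = 0.6047
  r[V,V] = 1 (diagonal).

R is symmetric with unit diagonal. Assembling:

R = [[1, 0.6047],
 [0.6047, 1]]


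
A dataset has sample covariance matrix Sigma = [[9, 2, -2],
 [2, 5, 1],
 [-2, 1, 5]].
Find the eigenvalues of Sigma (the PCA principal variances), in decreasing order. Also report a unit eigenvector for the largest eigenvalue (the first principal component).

Step 1 — characteristic polynomial p(λ) = det(λI - Sigma) = λ³ - tr·λ² + c_1·λ - det, where tr = trace, c_1 = sum of the principal 2×2 minors, det = det(Sigma):
  tr = 9 + 5 + 5 = 19,
  c_1 = (9·5 - (2)²) + (9·5 - (-2)²) + (5·5 - (1)²) = 41 + 41 + 24 = 106,
  det = 9·(5·5 - (1)²) - (2)·((2)·5 - (1)·(-2)) + (-2)·((2)·(1) - 5·(-2)) = 9·(24) - (2)·(12) + (-2)·(12) = 168.
  So p(λ) = λ³ - 19λ² + 106λ - 168.
Step 2 — look for an integer root (rational root theorem: any rational root is an integer divisor of 168). Testing λ = 6:
  p(6) = 216 - 684 + 636 - 168 = 0  ✓
  Dividing out (λ - 6): p(λ) = (λ - 6)(λ² - 13λ + 28).
Step 3 — remaining eigenvalues from the quadratic λ² - 13λ + 28 = 0:
  Δ = 13² - 4·28 = 169 - 112 = 57,  λ = (13 ± √57)/2 = (13 ± 7.5498)/2 ≈ 10.2749 or 2.7251.
  Sorted: λ_1 = 10.2749,  λ_2 = 6,  λ_3 = 2.7251  (check: sum = 19 = tr ✓).

Step 4 — unit eigenvector for λ_1 ≈ 10.2749: v spans the null space of (Sigma - λ_1 I), whose rows are
  r_1 = (-1.2749, 2, -2),  r_2 = (2, -5.2749, 1),  r_3 = (-2, 1, -5.2749).
  v is orthogonal to every row, so take v ∝ r_1 × r_2 = ((2)·(1) - (-2)·(-5.2749), (-2)·(2) - (-1.2749)·(1), (-1.2749)·(-5.2749) - (2)·(2)) ≈ (-8.5498, -2.7251, 2.7251).
  Rescale (multiply by -1 so the first nonzero entry is positive): u = (8.5498, 2.7251, -2.7251).
  ||u|| = √((8.5498)² + (2.7251)² + (-2.7251)²) = √(87.9518) ≈ 9.3783,  v_1 = u/||u|| ≈ (0.9117, 0.2906, -0.2906) (||v_1|| = 1).

λ_1 = 10.2749,  λ_2 = 6,  λ_3 = 2.7251;  v_1 ≈ (0.9117, 0.2906, -0.2906)


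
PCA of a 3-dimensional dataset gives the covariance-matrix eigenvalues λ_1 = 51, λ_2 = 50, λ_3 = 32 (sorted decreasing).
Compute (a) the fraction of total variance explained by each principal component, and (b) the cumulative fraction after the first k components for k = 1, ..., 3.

Step 1 — total variance = trace(Sigma) = Σ λ_i = 51 + 50 + 32 = 133.

Step 2 — fraction explained by component i = λ_i / Σ λ:
  PC1: 51/133 = 0.3835
  PC2: 50/133 = 0.3759
  PC3: 32/133 = 0.2406

Step 3 — cumulative fraction after k components = (λ_1 + ... + λ_k) / Σ λ:
  k = 1: 51/133 = 0.3835
  k = 2: (51 + 50)/133 = 101/133 = 0.7594
  k = 3: (51 + 50 + 32)/133 = 133/133 = 1

Summary (fraction, with percent):

explained: PC1 0.3835 (38.35%), PC2 0.3759 (37.59%), PC3 0.2406 (24.06%);  cumulative: 0.3835, 0.7594, 1


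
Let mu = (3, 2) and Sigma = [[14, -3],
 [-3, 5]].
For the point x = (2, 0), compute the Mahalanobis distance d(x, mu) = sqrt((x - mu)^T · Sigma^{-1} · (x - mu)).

Step 1 — centre the observation: (x - mu) = (-1, -2).

Step 2 — invert Sigma. det(Sigma) = 14·5 - (-3)² = 61.
  Sigma^{-1} = (1/det) · [[d, -b], [-b, a]] = [[0.082, 0.0492],
 [0.0492, 0.2295]].

Step 3 — form the quadratic (x - mu)^T · Sigma^{-1} · (x - mu):
  Sigma^{-1} · (x - mu) = (-0.1803, -0.5082).
  (x - mu)^T · [Sigma^{-1} · (x - mu)] = (-1)·(-0.1803) + (-2)·(-0.5082) = 1.1967.

Step 4 — take square root: d = √(1.1967) ≈ 1.0939.

d(x, mu) = √(1.1967) ≈ 1.0939


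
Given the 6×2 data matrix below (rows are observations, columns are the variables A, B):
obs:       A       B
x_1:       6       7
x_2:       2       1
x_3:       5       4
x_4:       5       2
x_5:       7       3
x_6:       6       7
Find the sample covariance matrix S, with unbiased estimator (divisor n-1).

Step 1 — column means:
  mean(A) = (6 + 2 + 5 + 5 + 7 + 6) / 6 = 31/6 = 5.1667
  mean(B) = (7 + 1 + 4 + 2 + 3 + 7) / 6 = 24/6 = 4

Step 2 — sample covariance S[i,j] = (1/(n-1)) · Σ_k (x_{k,i} - mean_i) · (x_{k,j} - mean_j), with n-1 = 5.
  S[A,A] = ((0.8333)·(0.8333) + (-3.1667)·(-3.1667) + (-0.1667)·(-0.1667) + (-0.1667)·(-0.1667) + (1.8333)·(1.8333) + (0.8333)·(0.8333)) / 5 = 14.8333/5 = 2.9667
  S[A,B] = ((0.8333)·(3) + (-3.1667)·(-3) + (-0.1667)·(0) + (-0.1667)·(-2) + (1.8333)·(-1) + (0.8333)·(3)) / 5 = 13/5 = 2.6
  S[B,B] = ((3)·(3) + (-3)·(-3) + (0)·(0) + (-2)·(-2) + (-1)·(-1) + (3)·(3)) / 5 = 32/5 = 6.4

S is symmetric (S[j,i] = S[i,j]). Assembling:

S = [[2.9667, 2.6],
 [2.6, 6.4]]


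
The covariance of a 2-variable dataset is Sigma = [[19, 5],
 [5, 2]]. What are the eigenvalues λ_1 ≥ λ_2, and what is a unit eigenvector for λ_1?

Step 1 — characteristic polynomial of 2×2 Sigma:
  det(Sigma - λI) = λ² - trace · λ + det = 0.
  trace = 19 + 2 = 21, det = 19·2 - (5)² = 13.
Step 2 — discriminant:
  Δ = trace² - 4·det = 441 - 52 = 389.
Step 3 — eigenvalues:
  λ = (trace ± √Δ)/2 = (21 ± 19.7231)/2,
  λ_1 = 20.3615,  λ_2 = 0.6385.

Step 4 — unit eigenvector for λ_1: solve (Sigma - λ_1 I)v = 0. First row:
  (19 - 20.3615)·v_x + (5)·v_y = 0, i.e. (-1.3615)·v_x + (5)·v_y = 0,
  so v ∝ (b, λ_1 - a) = (5, 1.3615) = u.
  ||u|| = √((5)² + (1.3615)²) = √(26.8538) ≈ 5.1821,
  v_1 = u/||u|| ≈ (0.9649, 0.2627) (||v_1|| = 1).

λ_1 = 20.3615,  λ_2 = 0.6385;  v_1 ≈ (0.9649, 0.2627)


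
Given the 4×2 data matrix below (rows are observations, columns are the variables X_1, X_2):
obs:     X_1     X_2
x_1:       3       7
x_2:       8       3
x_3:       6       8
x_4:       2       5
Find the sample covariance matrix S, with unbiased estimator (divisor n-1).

Step 1 — column means:
  mean(X_1) = (3 + 8 + 6 + 2) / 4 = 19/4 = 4.75
  mean(X_2) = (7 + 3 + 8 + 5) / 4 = 23/4 = 5.75

Step 2 — sample covariance S[i,j] = (1/(n-1)) · Σ_k (x_{k,i} - mean_i) · (x_{k,j} - mean_j), with n-1 = 3.
  S[X_1,X_1] = ((-1.75)·(-1.75) + (3.25)·(3.25) + (1.25)·(1.25) + (-2.75)·(-2.75)) / 3 = 22.75/3 = 7.5833
  S[X_1,X_2] = ((-1.75)·(1.25) + (3.25)·(-2.75) + (1.25)·(2.25) + (-2.75)·(-0.75)) / 3 = -6.25/3 = -2.0833
  S[X_2,X_2] = ((1.25)·(1.25) + (-2.75)·(-2.75) + (2.25)·(2.25) + (-0.75)·(-0.75)) / 3 = 14.75/3 = 4.9167

S is symmetric (S[j,i] = S[i,j]). Assembling:

S = [[7.5833, -2.0833],
 [-2.0833, 4.9167]]


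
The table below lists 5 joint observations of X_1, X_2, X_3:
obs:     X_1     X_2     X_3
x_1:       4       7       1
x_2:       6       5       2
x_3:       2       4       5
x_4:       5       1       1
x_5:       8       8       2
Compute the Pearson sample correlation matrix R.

Step 1 — column means:
  mean(X_1) = (4 + 6 + 2 + 5 + 8) / 5 = 25/5 = 5
  mean(X_2) = (7 + 5 + 4 + 1 + 8) / 5 = 25/5 = 5
  mean(X_3) = (1 + 2 + 5 + 1 + 2) / 5 = 11/5 = 2.2

Step 2 — sample variances and covariances s[i,j] = (1/(n-1)) · Σ_k (x_{k,i} - mean_i) · (x_{k,j} - mean_j), with n-1 = 4:
  s[X_1,X_1] = ((-1)·(-1) + (1)·(1) + (-3)·(-3) + (0)·(0) + (3)·(3)) / 4 = 20/4 = 5
  s[X_1,X_2] = ((-1)·(2) + (1)·(0) + (-3)·(-1) + (0)·(-4) + (3)·(3)) / 4 = 10/4 = 2.5
  s[X_1,X_3] = ((-1)·(-1.2) + (1)·(-0.2) + (-3)·(2.8) + (0)·(-1.2) + (3)·(-0.2)) / 4 = -8/4 = -2
  s[X_2,X_2] = ((2)·(2) + (0)·(0) + (-1)·(-1) + (-4)·(-4) + (3)·(3)) / 4 = 30/4 = 7.5
  s[X_2,X_3] = ((2)·(-1.2) + (0)·(-0.2) + (-1)·(2.8) + (-4)·(-1.2) + (3)·(-0.2)) / 4 = -1/4 = -0.25
  s[X_3,X_3] = ((-1.2)·(-1.2) + (-0.2)·(-0.2) + (2.8)·(2.8) + (-1.2)·(-1.2) + (-0.2)·(-0.2)) / 4 = 10.8/4 = 2.7
  Sample standard deviations s_i = √(s[i,i]):
  s(X_1) = √(5) = 2.2361
  s(X_2) = √(7.5) = 2.7386
  s(X_3) = √(2.7) = 1.6432

Step 3 — r_{ij} = s_{ij} / (s_i · s_j):
  r[X_1,X_1] = 1 (diagonal).
  r[X_1,X_2] = 2.5 / (2.2361 · 2.7386) = 2.5 / 6.1237 = 0.4082
  r[X_1,X_3] = -2 / (2.2361 · 1.6432) = -2 / 3.6742 = -0.5443
  r[X_2,X_2] = 1 (diagonal).
  r[X_2,X_3] = -0.25 / (2.7386 · 1.6432) = -0.25 / 4.5 = -0.0556
  r[X_3,X_3] = 1 (diagonal).

R is symmetric with unit diagonal. Assembling:

R = [[1, 0.4082, -0.5443],
 [0.4082, 1, -0.0556],
 [-0.5443, -0.0556, 1]]


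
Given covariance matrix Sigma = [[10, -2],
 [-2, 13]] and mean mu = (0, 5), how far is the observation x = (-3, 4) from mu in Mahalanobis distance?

Step 1 — centre the observation: (x - mu) = (-3, -1).

Step 2 — invert Sigma. det(Sigma) = 10·13 - (-2)² = 126.
  Sigma^{-1} = (1/det) · [[d, -b], [-b, a]] = [[0.1032, 0.0159],
 [0.0159, 0.0794]].

Step 3 — form the quadratic (x - mu)^T · Sigma^{-1} · (x - mu):
  Sigma^{-1} · (x - mu) = (-0.3254, -0.127).
  (x - mu)^T · [Sigma^{-1} · (x - mu)] = (-3)·(-0.3254) + (-1)·(-0.127) = 1.1032.

Step 4 — take square root: d = √(1.1032) ≈ 1.0503.

d(x, mu) = √(1.1032) ≈ 1.0503


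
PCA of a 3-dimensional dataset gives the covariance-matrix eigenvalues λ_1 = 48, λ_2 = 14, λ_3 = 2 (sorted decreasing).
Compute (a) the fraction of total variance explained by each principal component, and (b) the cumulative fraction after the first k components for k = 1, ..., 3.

Step 1 — total variance = trace(Sigma) = Σ λ_i = 48 + 14 + 2 = 64.

Step 2 — fraction explained by component i = λ_i / Σ λ:
  PC1: 48/64 = 0.75
  PC2: 14/64 = 0.2188
  PC3: 2/64 = 0.0312

Step 3 — cumulative fraction after k components = (λ_1 + ... + λ_k) / Σ λ:
  k = 1: 48/64 = 0.75
  k = 2: (48 + 14)/64 = 62/64 = 0.9688
  k = 3: (48 + 14 + 2)/64 = 64/64 = 1

Summary (fraction, with percent):

explained: PC1 0.75 (75%), PC2 0.2188 (21.88%), PC3 0.0312 (3.12%);  cumulative: 0.75, 0.9688, 1


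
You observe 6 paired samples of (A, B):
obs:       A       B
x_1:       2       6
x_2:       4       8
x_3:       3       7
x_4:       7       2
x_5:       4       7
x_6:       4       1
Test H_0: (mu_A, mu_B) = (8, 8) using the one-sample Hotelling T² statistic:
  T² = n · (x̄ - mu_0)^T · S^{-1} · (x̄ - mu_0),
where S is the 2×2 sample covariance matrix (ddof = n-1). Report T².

Step 1 — sample mean vector:
  mean(A) = (2 + 4 + 3 + 7 + 4 + 4) / 6 = 24/6 = 4
  mean(B) = (6 + 8 + 7 + 2 + 7 + 1) / 6 = 31/6 = 5.1667
  x̄ = (4, 5.1667),  deviation x̄ - mu_0 = (4, 5.1667) - (8, 8) = (-4, -2.8333).

Step 2 — sample covariance matrix, S[i,j] = (1/(n-1)) · Σ_k (x_{k,i} - mean_i) · (x_{k,j} - mean_j), divisor n-1 = 5:
  S[A,A] = ((-2)·(-2) + (0)·(0) + (-1)·(-1) + (3)·(3) + (0)·(0) + (0)·(0)) / 5 = 14/5 = 2.8
  S[A,B] = ((-2)·(0.8333) + (0)·(2.8333) + (-1)·(1.8333) + (3)·(-3.1667) + (0)·(1.8333) + (0)·(-4.1667)) / 5 = -13/5 = -2.6
  S[B,B] = ((0.8333)·(0.8333) + (2.8333)·(2.8333) + (1.8333)·(1.8333) + (-3.1667)·(-3.1667) + (1.8333)·(1.8333) + (-4.1667)·(-4.1667)) / 5 = 42.8333/5 = 8.5667
  S = [[2.8, -2.6],
 [-2.6, 8.5667]].

Step 3 — invert S. det(S) = 2.8·8.5667 - (-2.6)² = 17.2267.
  S^{-1} = (1/det) · [[d, -b], [-b, a]] = [[0.4973, 0.1509],
 [0.1509, 0.1625]].

Step 4 — quadratic form (x̄ - mu_0)^T · S^{-1} · (x̄ - mu_0):
  S^{-1} · (x̄ - mu_0) = (-2.4168, -1.0642),
  (x̄ - mu_0)^T · [...] = (-4)·(-2.4168) + (-2.8333)·(-1.0642) = 12.6825.

Step 5 — scale by n: T² = 6 · 12.6825 = 76.0952.

T² ≈ 76.0952


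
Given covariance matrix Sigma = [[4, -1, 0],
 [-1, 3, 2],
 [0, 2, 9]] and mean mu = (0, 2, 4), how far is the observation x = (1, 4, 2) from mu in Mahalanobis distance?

Step 1 — centre the observation: (x - mu) = (1, 2, -2).

Step 2 — invert Sigma (cofactor / det for 3×3, or solve directly):
  Sigma^{-1} = [[0.2771, 0.1084, -0.0241],
 [0.1084, 0.4337, -0.0964],
 [-0.0241, -0.0964, 0.1325]].

Step 3 — form the quadratic (x - mu)^T · Sigma^{-1} · (x - mu):
  Sigma^{-1} · (x - mu) = (0.5422, 1.1687, -0.4819).
  (x - mu)^T · [Sigma^{-1} · (x - mu)] = (1)·(0.5422) + (2)·(1.1687) + (-2)·(-0.4819) = 3.8434.

Step 4 — take square root: d = √(3.8434) ≈ 1.9605.

d(x, mu) = √(3.8434) ≈ 1.9605


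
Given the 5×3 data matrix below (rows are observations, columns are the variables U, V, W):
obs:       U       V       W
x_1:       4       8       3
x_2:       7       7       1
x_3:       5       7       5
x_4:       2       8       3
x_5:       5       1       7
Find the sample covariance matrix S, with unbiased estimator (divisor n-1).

Step 1 — column means:
  mean(U) = (4 + 7 + 5 + 2 + 5) / 5 = 23/5 = 4.6
  mean(V) = (8 + 7 + 7 + 8 + 1) / 5 = 31/5 = 6.2
  mean(W) = (3 + 1 + 5 + 3 + 7) / 5 = 19/5 = 3.8

Step 2 — sample covariance S[i,j] = (1/(n-1)) · Σ_k (x_{k,i} - mean_i) · (x_{k,j} - mean_j), with n-1 = 4.
  S[U,U] = ((-0.6)·(-0.6) + (2.4)·(2.4) + (0.4)·(0.4) + (-2.6)·(-2.6) + (0.4)·(0.4)) / 4 = 13.2/4 = 3.3
  S[U,V] = ((-0.6)·(1.8) + (2.4)·(0.8) + (0.4)·(0.8) + (-2.6)·(1.8) + (0.4)·(-5.2)) / 4 = -5.6/4 = -1.4
  S[U,W] = ((-0.6)·(-0.8) + (2.4)·(-2.8) + (0.4)·(1.2) + (-2.6)·(-0.8) + (0.4)·(3.2)) / 4 = -2.4/4 = -0.6
  S[V,V] = ((1.8)·(1.8) + (0.8)·(0.8) + (0.8)·(0.8) + (1.8)·(1.8) + (-5.2)·(-5.2)) / 4 = 34.8/4 = 8.7
  S[V,W] = ((1.8)·(-0.8) + (0.8)·(-2.8) + (0.8)·(1.2) + (1.8)·(-0.8) + (-5.2)·(3.2)) / 4 = -20.8/4 = -5.2
  S[W,W] = ((-0.8)·(-0.8) + (-2.8)·(-2.8) + (1.2)·(1.2) + (-0.8)·(-0.8) + (3.2)·(3.2)) / 4 = 20.8/4 = 5.2

S is symmetric (S[j,i] = S[i,j]). Assembling:

S = [[3.3, -1.4, -0.6],
 [-1.4, 8.7, -5.2],
 [-0.6, -5.2, 5.2]]


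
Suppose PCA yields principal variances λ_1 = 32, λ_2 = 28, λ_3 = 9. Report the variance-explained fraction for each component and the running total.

Step 1 — total variance = trace(Sigma) = Σ λ_i = 32 + 28 + 9 = 69.

Step 2 — fraction explained by component i = λ_i / Σ λ:
  PC1: 32/69 = 0.4638
  PC2: 28/69 = 0.4058
  PC3: 9/69 = 0.1304

Step 3 — cumulative fraction after k components = (λ_1 + ... + λ_k) / Σ λ:
  k = 1: 32/69 = 0.4638
  k = 2: (32 + 28)/69 = 60/69 = 0.8696
  k = 3: (32 + 28 + 9)/69 = 69/69 = 1

Summary (fraction, with percent):

explained: PC1 0.4638 (46.38%), PC2 0.4058 (40.58%), PC3 0.1304 (13.04%);  cumulative: 0.4638, 0.8696, 1


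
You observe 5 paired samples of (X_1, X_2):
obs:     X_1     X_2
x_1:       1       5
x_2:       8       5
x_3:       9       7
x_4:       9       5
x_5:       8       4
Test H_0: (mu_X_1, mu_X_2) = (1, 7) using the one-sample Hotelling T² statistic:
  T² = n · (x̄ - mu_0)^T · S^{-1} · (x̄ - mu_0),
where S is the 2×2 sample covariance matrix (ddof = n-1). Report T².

Step 1 — sample mean vector:
  mean(X_1) = (1 + 8 + 9 + 9 + 8) / 5 = 35/5 = 7
  mean(X_2) = (5 + 5 + 7 + 5 + 4) / 5 = 26/5 = 5.2
  x̄ = (7, 5.2),  deviation x̄ - mu_0 = (7, 5.2) - (1, 7) = (6, -1.8).

Step 2 — sample covariance matrix, S[i,j] = (1/(n-1)) · Σ_k (x_{k,i} - mean_i) · (x_{k,j} - mean_j), divisor n-1 = 4:
  S[X_1,X_1] = ((-6)·(-6) + (1)·(1) + (2)·(2) + (2)·(2) + (1)·(1)) / 4 = 46/4 = 11.5
  S[X_1,X_2] = ((-6)·(-0.2) + (1)·(-0.2) + (2)·(1.8) + (2)·(-0.2) + (1)·(-1.2)) / 4 = 3/4 = 0.75
  S[X_2,X_2] = ((-0.2)·(-0.2) + (-0.2)·(-0.2) + (1.8)·(1.8) + (-0.2)·(-0.2) + (-1.2)·(-1.2)) / 4 = 4.8/4 = 1.2
  S = [[11.5, 0.75],
 [0.75, 1.2]].

Step 3 — invert S. det(S) = 11.5·1.2 - (0.75)² = 13.2375.
  S^{-1} = (1/det) · [[d, -b], [-b, a]] = [[0.0907, -0.0567],
 [-0.0567, 0.8687]].

Step 4 — quadratic form (x̄ - mu_0)^T · S^{-1} · (x̄ - mu_0):
  S^{-1} · (x̄ - mu_0) = (0.6459, -1.9037),
  (x̄ - mu_0)^T · [...] = (6)·(0.6459) + (-1.8)·(-1.9037) = 7.302.

Step 5 — scale by n: T² = 5 · 7.302 = 36.5099.

T² ≈ 36.5099


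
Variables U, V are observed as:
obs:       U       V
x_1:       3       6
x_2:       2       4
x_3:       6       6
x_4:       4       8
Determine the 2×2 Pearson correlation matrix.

Step 1 — column means:
  mean(U) = (3 + 2 + 6 + 4) / 4 = 15/4 = 3.75
  mean(V) = (6 + 4 + 6 + 8) / 4 = 24/4 = 6

Step 2 — sample variances and covariances s[i,j] = (1/(n-1)) · Σ_k (x_{k,i} - mean_i) · (x_{k,j} - mean_j), with n-1 = 3:
  s[U,U] = ((-0.75)·(-0.75) + (-1.75)·(-1.75) + (2.25)·(2.25) + (0.25)·(0.25)) / 3 = 8.75/3 = 2.9167
  s[U,V] = ((-0.75)·(0) + (-1.75)·(-2) + (2.25)·(0) + (0.25)·(2)) / 3 = 4/3 = 1.3333
  s[V,V] = ((0)·(0) + (-2)·(-2) + (0)·(0) + (2)·(2)) / 3 = 8/3 = 2.6667
  Sample standard deviations s_i = √(s[i,i]):
  s(U) = √(2.9167) = 1.7078
  s(V) = √(2.6667) = 1.633

Step 3 — r_{ij} = s_{ij} / (s_i · s_j):
  r[U,U] = 1 (diagonal).
  r[U,V] = 1.3333 / (1.7078 · 1.633) = 1.3333 / 2.7889 = 0.4781
  r[V,V] = 1 (diagonal).

R is symmetric with unit diagonal. Assembling:

R = [[1, 0.4781],
 [0.4781, 1]]


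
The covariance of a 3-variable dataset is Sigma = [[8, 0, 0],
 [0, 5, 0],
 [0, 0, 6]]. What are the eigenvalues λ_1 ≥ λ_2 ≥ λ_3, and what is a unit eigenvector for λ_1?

Step 1 — characteristic polynomial p(λ) = det(λI - Sigma) = λ³ - tr·λ² + c_1·λ - det, where tr = trace, c_1 = sum of the principal 2×2 minors, det = det(Sigma):
  tr = 8 + 5 + 6 = 19,
  c_1 = (8·5 - (0)²) + (8·6 - (0)²) + (5·6 - (0)²) = 40 + 48 + 30 = 118,
  det = 8·(5·6 - (0)²) - (0)·((0)·6 - (0)·(0)) + (0)·((0)·(0) - 5·(0)) = 8·(30) - (0)·(0) + (0)·(0) = 240.
  So p(λ) = λ³ - 19λ² + 118λ - 240.
Step 2 — look for an integer root (rational root theorem: any rational root is an integer divisor of 240). Testing λ = 5:
  p(5) = 125 - 475 + 590 - 240 = 0  ✓
  Dividing out (λ - 5): p(λ) = (λ - 5)(λ² - 14λ + 48).
Step 3 — remaining eigenvalues from the quadratic λ² - 14λ + 48 = 0:
  Δ = 14² - 4·48 = 196 - 192 = 4,  λ = (14 ± √4)/2 = (14 ± 2)/2 = 8 or 6.
  Sorted: λ_1 = 8,  λ_2 = 6,  λ_3 = 5  (check: sum = 19 = tr ✓).

Step 4 — unit eigenvector for λ_1 = 8: v spans the null space of (Sigma - λ_1 I), whose rows are
  r_1 = (0, 0, 0),  r_2 = (0, -3, 0),  r_3 = (0, 0, -2).
  v is orthogonal to every row, so take v ∝ r_2 × r_3 = ((-3)·(-2) - (0)·(0), (0)·(0) - (0)·(-2), (0)·(0) - (-3)·(0)) = (6, 0, 0).
  Rescale (divide by 6): u = (1, 0, 0).
  ||u|| = √((1)² + (0)² + (0)²) = √(1) = 1,  v_1 = u/||u|| ≈ (1, 0, 0) (||v_1|| = 1).

λ_1 = 8,  λ_2 = 6,  λ_3 = 5;  v_1 ≈ (1, 0, 0)


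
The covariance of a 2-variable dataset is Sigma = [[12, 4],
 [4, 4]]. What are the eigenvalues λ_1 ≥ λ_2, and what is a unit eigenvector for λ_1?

Step 1 — characteristic polynomial of 2×2 Sigma:
  det(Sigma - λI) = λ² - trace · λ + det = 0.
  trace = 12 + 4 = 16, det = 12·4 - (4)² = 32.
Step 2 — discriminant:
  Δ = trace² - 4·det = 256 - 128 = 128.
Step 3 — eigenvalues:
  λ = (trace ± √Δ)/2 = (16 ± 11.3137)/2,
  λ_1 = 13.6569,  λ_2 = 2.3431.

Step 4 — unit eigenvector for λ_1: solve (Sigma - λ_1 I)v = 0. First row:
  (12 - 13.6569)·v_x + (4)·v_y = 0, i.e. (-1.6569)·v_x + (4)·v_y = 0,
  so v ∝ (b, λ_1 - a) = (4, 1.6569) = u.
  ||u|| = √((4)² + (1.6569)²) = √(18.7452) ≈ 4.3296,
  v_1 = u/||u|| ≈ (0.9239, 0.3827) (||v_1|| = 1).

λ_1 = 13.6569,  λ_2 = 2.3431;  v_1 ≈ (0.9239, 0.3827)


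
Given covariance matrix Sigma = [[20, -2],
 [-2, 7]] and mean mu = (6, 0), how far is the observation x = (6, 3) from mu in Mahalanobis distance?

Step 1 — centre the observation: (x - mu) = (0, 3).

Step 2 — invert Sigma. det(Sigma) = 20·7 - (-2)² = 136.
  Sigma^{-1} = (1/det) · [[d, -b], [-b, a]] = [[0.0515, 0.0147],
 [0.0147, 0.1471]].

Step 3 — form the quadratic (x - mu)^T · Sigma^{-1} · (x - mu):
  Sigma^{-1} · (x - mu) = (0.0441, 0.4412).
  (x - mu)^T · [Sigma^{-1} · (x - mu)] = (0)·(0.0441) + (3)·(0.4412) = 1.3235.

Step 4 — take square root: d = √(1.3235) ≈ 1.1504.

d(x, mu) = √(1.3235) ≈ 1.1504


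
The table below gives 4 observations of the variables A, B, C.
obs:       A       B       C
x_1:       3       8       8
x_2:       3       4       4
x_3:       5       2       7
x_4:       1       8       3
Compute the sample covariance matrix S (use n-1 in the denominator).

Step 1 — column means:
  mean(A) = (3 + 3 + 5 + 1) / 4 = 12/4 = 3
  mean(B) = (8 + 4 + 2 + 8) / 4 = 22/4 = 5.5
  mean(C) = (8 + 4 + 7 + 3) / 4 = 22/4 = 5.5

Step 2 — sample covariance S[i,j] = (1/(n-1)) · Σ_k (x_{k,i} - mean_i) · (x_{k,j} - mean_j), with n-1 = 3.
  S[A,A] = ((0)·(0) + (0)·(0) + (2)·(2) + (-2)·(-2)) / 3 = 8/3 = 2.6667
  S[A,B] = ((0)·(2.5) + (0)·(-1.5) + (2)·(-3.5) + (-2)·(2.5)) / 3 = -12/3 = -4
  S[A,C] = ((0)·(2.5) + (0)·(-1.5) + (2)·(1.5) + (-2)·(-2.5)) / 3 = 8/3 = 2.6667
  S[B,B] = ((2.5)·(2.5) + (-1.5)·(-1.5) + (-3.5)·(-3.5) + (2.5)·(2.5)) / 3 = 27/3 = 9
  S[B,C] = ((2.5)·(2.5) + (-1.5)·(-1.5) + (-3.5)·(1.5) + (2.5)·(-2.5)) / 3 = -3/3 = -1
  S[C,C] = ((2.5)·(2.5) + (-1.5)·(-1.5) + (1.5)·(1.5) + (-2.5)·(-2.5)) / 3 = 17/3 = 5.6667

S is symmetric (S[j,i] = S[i,j]). Assembling:

S = [[2.6667, -4, 2.6667],
 [-4, 9, -1],
 [2.6667, -1, 5.6667]]


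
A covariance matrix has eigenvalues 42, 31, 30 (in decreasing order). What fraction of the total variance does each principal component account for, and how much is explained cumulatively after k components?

Step 1 — total variance = trace(Sigma) = Σ λ_i = 42 + 31 + 30 = 103.

Step 2 — fraction explained by component i = λ_i / Σ λ:
  PC1: 42/103 = 0.4078
  PC2: 31/103 = 0.301
  PC3: 30/103 = 0.2913

Step 3 — cumulative fraction after k components = (λ_1 + ... + λ_k) / Σ λ:
  k = 1: 42/103 = 0.4078
  k = 2: (42 + 31)/103 = 73/103 = 0.7087
  k = 3: (42 + 31 + 30)/103 = 103/103 = 1

Summary (fraction, with percent):

explained: PC1 0.4078 (40.78%), PC2 0.301 (30.1%), PC3 0.2913 (29.13%);  cumulative: 0.4078, 0.7087, 1


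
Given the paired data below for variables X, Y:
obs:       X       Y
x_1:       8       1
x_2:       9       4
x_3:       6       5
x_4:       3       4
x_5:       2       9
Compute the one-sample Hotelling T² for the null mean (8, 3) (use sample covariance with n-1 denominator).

Step 1 — sample mean vector:
  mean(X) = (8 + 9 + 6 + 3 + 2) / 5 = 28/5 = 5.6
  mean(Y) = (1 + 4 + 5 + 4 + 9) / 5 = 23/5 = 4.6
  x̄ = (5.6, 4.6),  deviation x̄ - mu_0 = (5.6, 4.6) - (8, 3) = (-2.4, 1.6).

Step 2 — sample covariance matrix, S[i,j] = (1/(n-1)) · Σ_k (x_{k,i} - mean_i) · (x_{k,j} - mean_j), divisor n-1 = 4:
  S[X,X] = ((2.4)·(2.4) + (3.4)·(3.4) + (0.4)·(0.4) + (-2.6)·(-2.6) + (-3.6)·(-3.6)) / 4 = 37.2/4 = 9.3
  S[X,Y] = ((2.4)·(-3.6) + (3.4)·(-0.6) + (0.4)·(0.4) + (-2.6)·(-0.6) + (-3.6)·(4.4)) / 4 = -24.8/4 = -6.2
  S[Y,Y] = ((-3.6)·(-3.6) + (-0.6)·(-0.6) + (0.4)·(0.4) + (-0.6)·(-0.6) + (4.4)·(4.4)) / 4 = 33.2/4 = 8.3
  S = [[9.3, -6.2],
 [-6.2, 8.3]].

Step 3 — invert S. det(S) = 9.3·8.3 - (-6.2)² = 38.75.
  S^{-1} = (1/det) · [[d, -b], [-b, a]] = [[0.2142, 0.16],
 [0.16, 0.24]].

Step 4 — quadratic form (x̄ - mu_0)^T · S^{-1} · (x̄ - mu_0):
  S^{-1} · (x̄ - mu_0) = (-0.2581, 0),
  (x̄ - mu_0)^T · [...] = (-2.4)·(-0.2581) + (1.6)·(0) = 0.6194.

Step 5 — scale by n: T² = 5 · 0.6194 = 3.0968.

T² ≈ 3.0968


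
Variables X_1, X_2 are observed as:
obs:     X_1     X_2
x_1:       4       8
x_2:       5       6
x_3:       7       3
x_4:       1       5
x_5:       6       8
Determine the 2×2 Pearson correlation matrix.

Step 1 — column means:
  mean(X_1) = (4 + 5 + 7 + 1 + 6) / 5 = 23/5 = 4.6
  mean(X_2) = (8 + 6 + 3 + 5 + 8) / 5 = 30/5 = 6

Step 2 — sample variances and covariances s[i,j] = (1/(n-1)) · Σ_k (x_{k,i} - mean_i) · (x_{k,j} - mean_j), with n-1 = 4:
  s[X_1,X_1] = ((-0.6)·(-0.6) + (0.4)·(0.4) + (2.4)·(2.4) + (-3.6)·(-3.6) + (1.4)·(1.4)) / 4 = 21.2/4 = 5.3
  s[X_1,X_2] = ((-0.6)·(2) + (0.4)·(0) + (2.4)·(-3) + (-3.6)·(-1) + (1.4)·(2)) / 4 = -2/4 = -0.5
  s[X_2,X_2] = ((2)·(2) + (0)·(0) + (-3)·(-3) + (-1)·(-1) + (2)·(2)) / 4 = 18/4 = 4.5
  Sample standard deviations s_i = √(s[i,i]):
  s(X_1) = √(5.3) = 2.3022
  s(X_2) = √(4.5) = 2.1213

Step 3 — r_{ij} = s_{ij} / (s_i · s_j):
  r[X_1,X_1] = 1 (diagonal).
  r[X_1,X_2] = -0.5 / (2.3022 · 2.1213) = -0.5 / 4.8836 = -0.1024
  r[X_2,X_2] = 1 (diagonal).

R is symmetric with unit diagonal. Assembling:

R = [[1, -0.1024],
 [-0.1024, 1]]


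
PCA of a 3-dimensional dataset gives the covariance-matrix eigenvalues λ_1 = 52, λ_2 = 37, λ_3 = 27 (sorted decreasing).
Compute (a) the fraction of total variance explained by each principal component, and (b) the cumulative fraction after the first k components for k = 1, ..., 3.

Step 1 — total variance = trace(Sigma) = Σ λ_i = 52 + 37 + 27 = 116.

Step 2 — fraction explained by component i = λ_i / Σ λ:
  PC1: 52/116 = 0.4483
  PC2: 37/116 = 0.319
  PC3: 27/116 = 0.2328

Step 3 — cumulative fraction after k components = (λ_1 + ... + λ_k) / Σ λ:
  k = 1: 52/116 = 0.4483
  k = 2: (52 + 37)/116 = 89/116 = 0.7672
  k = 3: (52 + 37 + 27)/116 = 116/116 = 1

Summary (fraction, with percent):

explained: PC1 0.4483 (44.83%), PC2 0.319 (31.9%), PC3 0.2328 (23.28%);  cumulative: 0.4483, 0.7672, 1


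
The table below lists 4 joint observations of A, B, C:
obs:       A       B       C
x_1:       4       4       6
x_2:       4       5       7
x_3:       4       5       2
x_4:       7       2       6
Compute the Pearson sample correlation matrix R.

Step 1 — column means:
  mean(A) = (4 + 4 + 4 + 7) / 4 = 19/4 = 4.75
  mean(B) = (4 + 5 + 5 + 2) / 4 = 16/4 = 4
  mean(C) = (6 + 7 + 2 + 6) / 4 = 21/4 = 5.25

Step 2 — sample variances and covariances s[i,j] = (1/(n-1)) · Σ_k (x_{k,i} - mean_i) · (x_{k,j} - mean_j), with n-1 = 3:
  s[A,A] = ((-0.75)·(-0.75) + (-0.75)·(-0.75) + (-0.75)·(-0.75) + (2.25)·(2.25)) / 3 = 6.75/3 = 2.25
  s[A,B] = ((-0.75)·(0) + (-0.75)·(1) + (-0.75)·(1) + (2.25)·(-2)) / 3 = -6/3 = -2
  s[A,C] = ((-0.75)·(0.75) + (-0.75)·(1.75) + (-0.75)·(-3.25) + (2.25)·(0.75)) / 3 = 2.25/3 = 0.75
  s[B,B] = ((0)·(0) + (1)·(1) + (1)·(1) + (-2)·(-2)) / 3 = 6/3 = 2
  s[B,C] = ((0)·(0.75) + (1)·(1.75) + (1)·(-3.25) + (-2)·(0.75)) / 3 = -3/3 = -1
  s[C,C] = ((0.75)·(0.75) + (1.75)·(1.75) + (-3.25)·(-3.25) + (0.75)·(0.75)) / 3 = 14.75/3 = 4.9167
  Sample standard deviations s_i = √(s[i,i]):
  s(A) = √(2.25) = 1.5
  s(B) = √(2) = 1.4142
  s(C) = √(4.9167) = 2.2174

Step 3 — r_{ij} = s_{ij} / (s_i · s_j):
  r[A,A] = 1 (diagonal).
  r[A,B] = -2 / (1.5 · 1.4142) = -2 / 2.1213 = -0.9428
  r[A,C] = 0.75 / (1.5 · 2.2174) = 0.75 / 3.326 = 0.2255
  r[B,B] = 1 (diagonal).
  r[B,C] = -1 / (1.4142 · 2.2174) = -1 / 3.1358 = -0.3189
  r[C,C] = 1 (diagonal).

R is symmetric with unit diagonal. Assembling:

R = [[1, -0.9428, 0.2255],
 [-0.9428, 1, -0.3189],
 [0.2255, -0.3189, 1]]


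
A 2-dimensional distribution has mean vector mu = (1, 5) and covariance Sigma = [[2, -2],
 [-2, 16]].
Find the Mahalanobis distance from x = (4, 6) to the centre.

Step 1 — centre the observation: (x - mu) = (3, 1).

Step 2 — invert Sigma. det(Sigma) = 2·16 - (-2)² = 28.
  Sigma^{-1} = (1/det) · [[d, -b], [-b, a]] = [[0.5714, 0.0714],
 [0.0714, 0.0714]].

Step 3 — form the quadratic (x - mu)^T · Sigma^{-1} · (x - mu):
  Sigma^{-1} · (x - mu) = (1.7857, 0.2857).
  (x - mu)^T · [Sigma^{-1} · (x - mu)] = (3)·(1.7857) + (1)·(0.2857) = 5.6429.

Step 4 — take square root: d = √(5.6429) ≈ 2.3755.

d(x, mu) = √(5.6429) ≈ 2.3755


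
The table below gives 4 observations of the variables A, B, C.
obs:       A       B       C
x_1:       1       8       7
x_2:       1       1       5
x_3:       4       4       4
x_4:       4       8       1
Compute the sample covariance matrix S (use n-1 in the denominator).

Step 1 — column means:
  mean(A) = (1 + 1 + 4 + 4) / 4 = 10/4 = 2.5
  mean(B) = (8 + 1 + 4 + 8) / 4 = 21/4 = 5.25
  mean(C) = (7 + 5 + 4 + 1) / 4 = 17/4 = 4.25

Step 2 — sample covariance S[i,j] = (1/(n-1)) · Σ_k (x_{k,i} - mean_i) · (x_{k,j} - mean_j), with n-1 = 3.
  S[A,A] = ((-1.5)·(-1.5) + (-1.5)·(-1.5) + (1.5)·(1.5) + (1.5)·(1.5)) / 3 = 9/3 = 3
  S[A,B] = ((-1.5)·(2.75) + (-1.5)·(-4.25) + (1.5)·(-1.25) + (1.5)·(2.75)) / 3 = 4.5/3 = 1.5
  S[A,C] = ((-1.5)·(2.75) + (-1.5)·(0.75) + (1.5)·(-0.25) + (1.5)·(-3.25)) / 3 = -10.5/3 = -3.5
  S[B,B] = ((2.75)·(2.75) + (-4.25)·(-4.25) + (-1.25)·(-1.25) + (2.75)·(2.75)) / 3 = 34.75/3 = 11.5833
  S[B,C] = ((2.75)·(2.75) + (-4.25)·(0.75) + (-1.25)·(-0.25) + (2.75)·(-3.25)) / 3 = -4.25/3 = -1.4167
  S[C,C] = ((2.75)·(2.75) + (0.75)·(0.75) + (-0.25)·(-0.25) + (-3.25)·(-3.25)) / 3 = 18.75/3 = 6.25

S is symmetric (S[j,i] = S[i,j]). Assembling:

S = [[3, 1.5, -3.5],
 [1.5, 11.5833, -1.4167],
 [-3.5, -1.4167, 6.25]]


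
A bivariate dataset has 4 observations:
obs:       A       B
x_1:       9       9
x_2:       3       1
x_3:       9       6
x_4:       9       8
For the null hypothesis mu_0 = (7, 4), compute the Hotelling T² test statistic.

Step 1 — sample mean vector:
  mean(A) = (9 + 3 + 9 + 9) / 4 = 30/4 = 7.5
  mean(B) = (9 + 1 + 6 + 8) / 4 = 24/4 = 6
  x̄ = (7.5, 6),  deviation x̄ - mu_0 = (7.5, 6) - (7, 4) = (0.5, 2).

Step 2 — sample covariance matrix, S[i,j] = (1/(n-1)) · Σ_k (x_{k,i} - mean_i) · (x_{k,j} - mean_j), divisor n-1 = 3:
  S[A,A] = ((1.5)·(1.5) + (-4.5)·(-4.5) + (1.5)·(1.5) + (1.5)·(1.5)) / 3 = 27/3 = 9
  S[A,B] = ((1.5)·(3) + (-4.5)·(-5) + (1.5)·(0) + (1.5)·(2)) / 3 = 30/3 = 10
  S[B,B] = ((3)·(3) + (-5)·(-5) + (0)·(0) + (2)·(2)) / 3 = 38/3 = 12.6667
  S = [[9, 10],
 [10, 12.6667]].

Step 3 — invert S. det(S) = 9·12.6667 - (10)² = 14.
  S^{-1} = (1/det) · [[d, -b], [-b, a]] = [[0.9048, -0.7143],
 [-0.7143, 0.6429]].

Step 4 — quadratic form (x̄ - mu_0)^T · S^{-1} · (x̄ - mu_0):
  S^{-1} · (x̄ - mu_0) = (-0.9762, 0.9286),
  (x̄ - mu_0)^T · [...] = (0.5)·(-0.9762) + (2)·(0.9286) = 1.369.

Step 5 — scale by n: T² = 4 · 1.369 = 5.4762.

T² ≈ 5.4762


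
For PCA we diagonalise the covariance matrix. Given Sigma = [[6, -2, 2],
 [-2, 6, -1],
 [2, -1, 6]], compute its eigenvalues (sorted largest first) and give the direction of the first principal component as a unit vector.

Step 1 — characteristic polynomial p(λ) = det(λI - Sigma) = λ³ - tr·λ² + c_1·λ - det, where tr = trace, c_1 = sum of the principal 2×2 minors, det = det(Sigma):
  tr = 6 + 6 + 6 = 18,
  c_1 = (6·6 - (-2)²) + (6·6 - (2)²) + (6·6 - (-1)²) = 32 + 32 + 35 = 99,
  det = 6·(6·6 - (-1)²) - (-2)·((-2)·6 - (-1)·(2)) + (2)·((-2)·(-1) - 6·(2)) = 6·(35) - (-2)·(-10) + (2)·(-10) = 170.
  So p(λ) = λ³ - 18λ² + 99λ - 170.
Step 2 — look for an integer root (rational root theorem: any rational root is an integer divisor of 170). Testing λ = 5:
  p(5) = 125 - 450 + 495 - 170 = 0  ✓
  Dividing out (λ - 5): p(λ) = (λ - 5)(λ² - 13λ + 34).
Step 3 — remaining eigenvalues from the quadratic λ² - 13λ + 34 = 0:
  Δ = 13² - 4·34 = 169 - 136 = 33,  λ = (13 ± √33)/2 = (13 ± 5.7446)/2 ≈ 9.3723 or 3.6277.
  Sorted: λ_1 = 9.3723,  λ_2 = 5,  λ_3 = 3.6277  (check: sum = 18 = tr ✓).

Step 4 — unit eigenvector for λ_1 ≈ 9.3723: v spans the null space of (Sigma - λ_1 I), whose rows are
  r_1 = (-3.3723, -2, 2),  r_2 = (-2, -3.3723, -1),  r_3 = (2, -1, -3.3723).
  v is orthogonal to every row, so take v ∝ r_1 × r_2 = ((-2)·(-1) - (2)·(-3.3723), (2)·(-2) - (-3.3723)·(-1), (-3.3723)·(-3.3723) - (-2)·(-2)) ≈ (8.7446, -7.3723, 7.3723).
  Let u = (8.7446, -7.3723, 7.3723).
  ||u|| = √((8.7446)² + (-7.3723)² + (7.3723)²) = √(185.1684) ≈ 13.6077,  v_1 = u/||u|| ≈ (0.6426, -0.5418, 0.5418) (||v_1|| = 1).

λ_1 = 9.3723,  λ_2 = 5,  λ_3 = 3.6277;  v_1 ≈ (0.6426, -0.5418, 0.5418)


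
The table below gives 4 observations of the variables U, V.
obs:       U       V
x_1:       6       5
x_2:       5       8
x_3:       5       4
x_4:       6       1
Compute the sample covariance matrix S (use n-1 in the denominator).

Step 1 — column means:
  mean(U) = (6 + 5 + 5 + 6) / 4 = 22/4 = 5.5
  mean(V) = (5 + 8 + 4 + 1) / 4 = 18/4 = 4.5

Step 2 — sample covariance S[i,j] = (1/(n-1)) · Σ_k (x_{k,i} - mean_i) · (x_{k,j} - mean_j), with n-1 = 3.
  S[U,U] = ((0.5)·(0.5) + (-0.5)·(-0.5) + (-0.5)·(-0.5) + (0.5)·(0.5)) / 3 = 1/3 = 0.3333
  S[U,V] = ((0.5)·(0.5) + (-0.5)·(3.5) + (-0.5)·(-0.5) + (0.5)·(-3.5)) / 3 = -3/3 = -1
  S[V,V] = ((0.5)·(0.5) + (3.5)·(3.5) + (-0.5)·(-0.5) + (-3.5)·(-3.5)) / 3 = 25/3 = 8.3333

S is symmetric (S[j,i] = S[i,j]). Assembling:

S = [[0.3333, -1],
 [-1, 8.3333]]


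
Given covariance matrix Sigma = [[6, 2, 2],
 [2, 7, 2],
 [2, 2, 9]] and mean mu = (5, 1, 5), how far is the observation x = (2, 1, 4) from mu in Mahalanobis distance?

Step 1 — centre the observation: (x - mu) = (-3, 0, -1).

Step 2 — invert Sigma (cofactor / det for 3×3, or solve directly):
  Sigma^{-1} = [[0.1928, -0.0458, -0.0327],
 [-0.0458, 0.1634, -0.0261],
 [-0.0327, -0.0261, 0.1242]].

Step 3 — form the quadratic (x - mu)^T · Sigma^{-1} · (x - mu):
  Sigma^{-1} · (x - mu) = (-0.5458, 0.1634, -0.0261).
  (x - mu)^T · [Sigma^{-1} · (x - mu)] = (-3)·(-0.5458) + (0)·(0.1634) + (-1)·(-0.0261) = 1.6634.

Step 4 — take square root: d = √(1.6634) ≈ 1.2897.

d(x, mu) = √(1.6634) ≈ 1.2897


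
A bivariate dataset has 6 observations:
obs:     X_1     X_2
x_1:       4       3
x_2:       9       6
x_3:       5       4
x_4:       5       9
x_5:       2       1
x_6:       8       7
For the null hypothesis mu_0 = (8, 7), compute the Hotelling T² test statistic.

Step 1 — sample mean vector:
  mean(X_1) = (4 + 9 + 5 + 5 + 2 + 8) / 6 = 33/6 = 5.5
  mean(X_2) = (3 + 6 + 4 + 9 + 1 + 7) / 6 = 30/6 = 5
  x̄ = (5.5, 5),  deviation x̄ - mu_0 = (5.5, 5) - (8, 7) = (-2.5, -2).

Step 2 — sample covariance matrix, S[i,j] = (1/(n-1)) · Σ_k (x_{k,i} - mean_i) · (x_{k,j} - mean_j), divisor n-1 = 5:
  S[X_1,X_1] = ((-1.5)·(-1.5) + (3.5)·(3.5) + (-0.5)·(-0.5) + (-0.5)·(-0.5) + (-3.5)·(-3.5) + (2.5)·(2.5)) / 5 = 33.5/5 = 6.7
  S[X_1,X_2] = ((-1.5)·(-2) + (3.5)·(1) + (-0.5)·(-1) + (-0.5)·(4) + (-3.5)·(-4) + (2.5)·(2)) / 5 = 24/5 = 4.8
  S[X_2,X_2] = ((-2)·(-2) + (1)·(1) + (-1)·(-1) + (4)·(4) + (-4)·(-4) + (2)·(2)) / 5 = 42/5 = 8.4
  S = [[6.7, 4.8],
 [4.8, 8.4]].

Step 3 — invert S. det(S) = 6.7·8.4 - (4.8)² = 33.24.
  S^{-1} = (1/det) · [[d, -b], [-b, a]] = [[0.2527, -0.1444],
 [-0.1444, 0.2016]].

Step 4 — quadratic form (x̄ - mu_0)^T · S^{-1} · (x̄ - mu_0):
  S^{-1} · (x̄ - mu_0) = (-0.343, -0.0421),
  (x̄ - mu_0)^T · [...] = (-2.5)·(-0.343) + (-2)·(-0.0421) = 0.9416.

Step 5 — scale by n: T² = 6 · 0.9416 = 5.6498.

T² ≈ 5.6498


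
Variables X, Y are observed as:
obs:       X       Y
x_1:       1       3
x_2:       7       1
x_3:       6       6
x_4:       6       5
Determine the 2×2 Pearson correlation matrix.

Step 1 — column means:
  mean(X) = (1 + 7 + 6 + 6) / 4 = 20/4 = 5
  mean(Y) = (3 + 1 + 6 + 5) / 4 = 15/4 = 3.75

Step 2 — sample variances and covariances s[i,j] = (1/(n-1)) · Σ_k (x_{k,i} - mean_i) · (x_{k,j} - mean_j), with n-1 = 3:
  s[X,X] = ((-4)·(-4) + (2)·(2) + (1)·(1) + (1)·(1)) / 3 = 22/3 = 7.3333
  s[X,Y] = ((-4)·(-0.75) + (2)·(-2.75) + (1)·(2.25) + (1)·(1.25)) / 3 = 1/3 = 0.3333
  s[Y,Y] = ((-0.75)·(-0.75) + (-2.75)·(-2.75) + (2.25)·(2.25) + (1.25)·(1.25)) / 3 = 14.75/3 = 4.9167
  Sample standard deviations s_i = √(s[i,i]):
  s(X) = √(7.3333) = 2.708
  s(Y) = √(4.9167) = 2.2174

Step 3 — r_{ij} = s_{ij} / (s_i · s_j):
  r[X,X] = 1 (diagonal).
  r[X,Y] = 0.3333 / (2.708 · 2.2174) = 0.3333 / 6.0046 = 0.0555
  r[Y,Y] = 1 (diagonal).

R is symmetric with unit diagonal. Assembling:

R = [[1, 0.0555],
 [0.0555, 1]]


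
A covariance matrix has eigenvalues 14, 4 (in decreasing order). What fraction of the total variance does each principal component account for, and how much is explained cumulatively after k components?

Step 1 — total variance = trace(Sigma) = Σ λ_i = 14 + 4 = 18.

Step 2 — fraction explained by component i = λ_i / Σ λ:
  PC1: 14/18 = 0.7778
  PC2: 4/18 = 0.2222

Step 3 — cumulative fraction after k components = (λ_1 + ... + λ_k) / Σ λ:
  k = 1: 14/18 = 0.7778
  k = 2: (14 + 4)/18 = 18/18 = 1

Summary (fraction, with percent):

explained: PC1 0.7778 (77.78%), PC2 0.2222 (22.22%);  cumulative: 0.7778, 1


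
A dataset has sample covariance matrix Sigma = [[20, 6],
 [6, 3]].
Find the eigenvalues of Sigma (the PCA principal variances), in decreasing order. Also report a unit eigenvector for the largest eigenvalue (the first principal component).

Step 1 — characteristic polynomial of 2×2 Sigma:
  det(Sigma - λI) = λ² - trace · λ + det = 0.
  trace = 20 + 3 = 23, det = 20·3 - (6)² = 24.
Step 2 — discriminant:
  Δ = trace² - 4·det = 529 - 96 = 433.
Step 3 — eigenvalues:
  λ = (trace ± √Δ)/2 = (23 ± 20.8087)/2,
  λ_1 = 21.9043,  λ_2 = 1.0957.

Step 4 — unit eigenvector for λ_1: solve (Sigma - λ_1 I)v = 0. First row:
  (20 - 21.9043)·v_x + (6)·v_y = 0, i.e. (-1.9043)·v_x + (6)·v_y = 0,
  so v ∝ (b, λ_1 - a) = (6, 1.9043) = u.
  ||u|| = √((6)² + (1.9043)²) = √(39.6265) ≈ 6.295,
  v_1 = u/||u|| ≈ (0.9531, 0.3025) (||v_1|| = 1).

λ_1 = 21.9043,  λ_2 = 1.0957;  v_1 ≈ (0.9531, 0.3025)


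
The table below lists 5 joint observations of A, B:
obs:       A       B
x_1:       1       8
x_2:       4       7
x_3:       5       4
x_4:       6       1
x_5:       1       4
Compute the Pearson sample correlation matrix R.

Step 1 — column means:
  mean(A) = (1 + 4 + 5 + 6 + 1) / 5 = 17/5 = 3.4
  mean(B) = (8 + 7 + 4 + 1 + 4) / 5 = 24/5 = 4.8

Step 2 — sample variances and covariances s[i,j] = (1/(n-1)) · Σ_k (x_{k,i} - mean_i) · (x_{k,j} - mean_j), with n-1 = 4:
  s[A,A] = ((-2.4)·(-2.4) + (0.6)·(0.6) + (1.6)·(1.6) + (2.6)·(2.6) + (-2.4)·(-2.4)) / 4 = 21.2/4 = 5.3
  s[A,B] = ((-2.4)·(3.2) + (0.6)·(2.2) + (1.6)·(-0.8) + (2.6)·(-3.8) + (-2.4)·(-0.8)) / 4 = -15.6/4 = -3.9
  s[B,B] = ((3.2)·(3.2) + (2.2)·(2.2) + (-0.8)·(-0.8) + (-3.8)·(-3.8) + (-0.8)·(-0.8)) / 4 = 30.8/4 = 7.7
  Sample standard deviations s_i = √(s[i,i]):
  s(A) = √(5.3) = 2.3022
  s(B) = √(7.7) = 2.7749

Step 3 — r_{ij} = s_{ij} / (s_i · s_j):
  r[A,A] = 1 (diagonal).
  r[A,B] = -3.9 / (2.3022 · 2.7749) = -3.9 / 6.3883 = -0.6105
  r[B,B] = 1 (diagonal).

R is symmetric with unit diagonal. Assembling:

R = [[1, -0.6105],
 [-0.6105, 1]]


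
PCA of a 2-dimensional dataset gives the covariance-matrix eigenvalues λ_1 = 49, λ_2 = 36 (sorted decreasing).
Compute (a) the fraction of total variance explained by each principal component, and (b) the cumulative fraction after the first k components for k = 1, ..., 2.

Step 1 — total variance = trace(Sigma) = Σ λ_i = 49 + 36 = 85.

Step 2 — fraction explained by component i = λ_i / Σ λ:
  PC1: 49/85 = 0.5765
  PC2: 36/85 = 0.4235

Step 3 — cumulative fraction after k components = (λ_1 + ... + λ_k) / Σ λ:
  k = 1: 49/85 = 0.5765
  k = 2: (49 + 36)/85 = 85/85 = 1

Summary (fraction, with percent):

explained: PC1 0.5765 (57.65%), PC2 0.4235 (42.35%);  cumulative: 0.5765, 1


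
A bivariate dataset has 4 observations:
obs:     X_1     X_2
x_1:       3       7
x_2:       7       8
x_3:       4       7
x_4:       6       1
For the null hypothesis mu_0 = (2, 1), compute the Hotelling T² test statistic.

Step 1 — sample mean vector:
  mean(X_1) = (3 + 7 + 4 + 6) / 4 = 20/4 = 5
  mean(X_2) = (7 + 8 + 7 + 1) / 4 = 23/4 = 5.75
  x̄ = (5, 5.75),  deviation x̄ - mu_0 = (5, 5.75) - (2, 1) = (3, 4.75).

Step 2 — sample covariance matrix, S[i,j] = (1/(n-1)) · Σ_k (x_{k,i} - mean_i) · (x_{k,j} - mean_j), divisor n-1 = 3:
  S[X_1,X_1] = ((-2)·(-2) + (2)·(2) + (-1)·(-1) + (1)·(1)) / 3 = 10/3 = 3.3333
  S[X_1,X_2] = ((-2)·(1.25) + (2)·(2.25) + (-1)·(1.25) + (1)·(-4.75)) / 3 = -4/3 = -1.3333
  S[X_2,X_2] = ((1.25)·(1.25) + (2.25)·(2.25) + (1.25)·(1.25) + (-4.75)·(-4.75)) / 3 = 30.75/3 = 10.25
  S = [[3.3333, -1.3333],
 [-1.3333, 10.25]].

Step 3 — invert S. det(S) = 3.3333·10.25 - (-1.3333)² = 32.3889.
  S^{-1} = (1/det) · [[d, -b], [-b, a]] = [[0.3165, 0.0412],
 [0.0412, 0.1029]].

Step 4 — quadratic form (x̄ - mu_0)^T · S^{-1} · (x̄ - mu_0):
  S^{-1} · (x̄ - mu_0) = (1.1449, 0.6123),
  (x̄ - mu_0)^T · [...] = (3)·(1.1449) + (4.75)·(0.6123) = 6.3435.

Step 5 — scale by n: T² = 4 · 6.3435 = 25.3739.

T² ≈ 25.3739
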